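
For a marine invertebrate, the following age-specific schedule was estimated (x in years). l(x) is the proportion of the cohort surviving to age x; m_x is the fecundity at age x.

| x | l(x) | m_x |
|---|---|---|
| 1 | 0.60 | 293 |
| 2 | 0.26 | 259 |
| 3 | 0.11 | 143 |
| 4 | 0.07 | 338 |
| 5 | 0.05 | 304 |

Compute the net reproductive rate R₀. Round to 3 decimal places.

R₀ = Σ l(x) m_x:
  age 1: 0.60 × 293 = 175.8000
  age 2: 0.26 × 259 = 67.3400
  age 3: 0.11 × 143 = 15.7300
  age 4: 0.07 × 338 = 23.6600
  age 5: 0.05 × 304 = 15.2000
R₀ = 175.8000 + 67.3400 + 15.7300 + 23.6600 + 15.2000 = 297.7300

297.730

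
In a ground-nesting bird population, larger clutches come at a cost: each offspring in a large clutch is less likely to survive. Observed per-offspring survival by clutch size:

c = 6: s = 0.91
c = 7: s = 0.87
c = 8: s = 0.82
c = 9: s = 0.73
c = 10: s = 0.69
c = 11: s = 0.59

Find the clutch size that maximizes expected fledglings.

10

Expected fledglings = c × s(c):
  c=6: 6 × 0.91 = 5.460
  c=7: 7 × 0.87 = 6.090
  c=8: 8 × 0.82 = 6.560
  c=9: 9 × 0.73 = 6.570
  c=10: 10 × 0.69 = 6.900
  c=11: 11 × 0.59 = 6.490
Maximum at c = 10 (6.900 fledglings).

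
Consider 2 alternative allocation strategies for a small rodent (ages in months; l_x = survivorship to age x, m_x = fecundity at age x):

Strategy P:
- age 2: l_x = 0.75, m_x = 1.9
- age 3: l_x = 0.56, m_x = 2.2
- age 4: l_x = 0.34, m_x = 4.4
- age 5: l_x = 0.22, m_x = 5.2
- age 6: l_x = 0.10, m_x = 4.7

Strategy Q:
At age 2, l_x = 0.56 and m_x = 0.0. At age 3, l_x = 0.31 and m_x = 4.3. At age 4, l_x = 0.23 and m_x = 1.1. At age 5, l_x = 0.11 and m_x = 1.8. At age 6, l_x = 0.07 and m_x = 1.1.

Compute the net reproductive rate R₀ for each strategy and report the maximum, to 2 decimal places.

5.77

Strategy P: R₀ = 0.75×1.9 + 0.56×2.2 + 0.34×4.4 + 0.22×5.2 + 0.10×4.7 = 5.7670
Strategy Q: R₀ = 0.56×0.0 + 0.31×4.3 + 0.23×1.1 + 0.11×1.8 + 0.07×1.1 = 1.8610
Highest R₀: strategy P with 5.7670.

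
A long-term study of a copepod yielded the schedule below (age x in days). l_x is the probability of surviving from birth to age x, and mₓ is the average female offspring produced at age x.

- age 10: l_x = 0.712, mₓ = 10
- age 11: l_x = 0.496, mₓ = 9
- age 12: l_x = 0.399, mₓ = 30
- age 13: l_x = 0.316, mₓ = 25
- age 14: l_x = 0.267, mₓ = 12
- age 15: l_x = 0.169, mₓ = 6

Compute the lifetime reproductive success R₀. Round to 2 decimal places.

35.67

R₀ = Σ l_x mₓ:
  age 10: 0.712 × 10 = 7.1200
  age 11: 0.496 × 9 = 4.4640
  age 12: 0.399 × 30 = 11.9700
  age 13: 0.316 × 25 = 7.9000
  age 14: 0.267 × 12 = 3.2040
  age 15: 0.169 × 6 = 1.0140
R₀ = 7.1200 + 4.4640 + 11.9700 + 7.9000 + 3.2040 + 1.0140 = 35.6720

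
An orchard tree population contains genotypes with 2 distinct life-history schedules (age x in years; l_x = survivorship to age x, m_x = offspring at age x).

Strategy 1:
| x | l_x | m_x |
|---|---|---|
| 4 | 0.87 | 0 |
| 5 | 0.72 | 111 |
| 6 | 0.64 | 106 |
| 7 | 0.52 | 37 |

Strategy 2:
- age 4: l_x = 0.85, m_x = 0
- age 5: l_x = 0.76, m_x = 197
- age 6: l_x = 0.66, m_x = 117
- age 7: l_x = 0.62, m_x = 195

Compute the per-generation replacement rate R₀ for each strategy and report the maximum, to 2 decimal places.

Strategy 1: R₀ = 0.87×0 + 0.72×111 + 0.64×106 + 0.52×37 = 167.0000
Strategy 2: R₀ = 0.85×0 + 0.76×197 + 0.66×117 + 0.62×195 = 347.8400
Highest R₀: strategy 2 with 347.8400.

347.84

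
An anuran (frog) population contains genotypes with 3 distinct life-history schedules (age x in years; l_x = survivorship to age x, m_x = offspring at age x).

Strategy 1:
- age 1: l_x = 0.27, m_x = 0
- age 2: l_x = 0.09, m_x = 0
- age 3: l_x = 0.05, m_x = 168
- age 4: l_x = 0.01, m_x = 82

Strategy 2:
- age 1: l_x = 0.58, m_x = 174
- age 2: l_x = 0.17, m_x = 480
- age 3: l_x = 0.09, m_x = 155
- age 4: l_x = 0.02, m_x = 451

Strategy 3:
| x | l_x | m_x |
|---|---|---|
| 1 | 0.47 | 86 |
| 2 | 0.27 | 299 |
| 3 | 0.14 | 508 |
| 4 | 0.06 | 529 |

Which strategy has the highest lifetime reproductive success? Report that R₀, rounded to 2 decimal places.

Strategy 1: R₀ = 0.27×0 + 0.09×0 + 0.05×168 + 0.01×82 = 9.2200
Strategy 2: R₀ = 0.58×174 + 0.17×480 + 0.09×155 + 0.02×451 = 205.4900
Strategy 3: R₀ = 0.47×86 + 0.27×299 + 0.14×508 + 0.06×529 = 224.0100
Highest R₀: strategy 3 with 224.0100.

224.01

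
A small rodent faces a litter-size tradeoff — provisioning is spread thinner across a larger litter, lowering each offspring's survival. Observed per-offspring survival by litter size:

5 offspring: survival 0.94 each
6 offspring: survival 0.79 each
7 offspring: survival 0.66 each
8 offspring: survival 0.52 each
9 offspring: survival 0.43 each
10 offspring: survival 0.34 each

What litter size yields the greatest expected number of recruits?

6

Expected recruits = c × s(c):
  c=5: 5 × 0.94 = 4.700
  c=6: 6 × 0.79 = 4.740
  c=7: 7 × 0.66 = 4.620
  c=8: 8 × 0.52 = 4.160
  c=9: 9 × 0.43 = 3.870
  c=10: 10 × 0.34 = 3.400
Maximum at c = 6 (4.740 recruits).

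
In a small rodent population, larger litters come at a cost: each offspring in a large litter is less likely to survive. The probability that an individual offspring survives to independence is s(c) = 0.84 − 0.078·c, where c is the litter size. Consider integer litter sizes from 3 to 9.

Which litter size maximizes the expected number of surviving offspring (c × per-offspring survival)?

Expected surviving offspring = c × s(c):
  c=3: 3 × 0.606 = 1.818
  c=4: 4 × 0.528 = 2.112
  c=5: 5 × 0.450 = 2.250
  c=6: 6 × 0.372 = 2.232
  c=7: 7 × 0.294 = 2.058
  c=8: 8 × 0.216 = 1.728
  c=9: 9 × 0.138 = 1.242
Maximum at c = 5 (2.250 surviving offspring).

5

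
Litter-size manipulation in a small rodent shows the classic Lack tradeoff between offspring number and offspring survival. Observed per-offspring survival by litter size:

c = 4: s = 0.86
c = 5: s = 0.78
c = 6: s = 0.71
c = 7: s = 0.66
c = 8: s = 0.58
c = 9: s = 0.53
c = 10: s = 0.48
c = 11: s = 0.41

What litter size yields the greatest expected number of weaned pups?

10

Expected weaned pups = c × s(c):
  c=4: 4 × 0.86 = 3.440
  c=5: 5 × 0.78 = 3.900
  c=6: 6 × 0.71 = 4.260
  c=7: 7 × 0.66 = 4.620
  c=8: 8 × 0.58 = 4.640
  c=9: 9 × 0.53 = 4.770
  c=10: 10 × 0.48 = 4.800
  c=11: 11 × 0.41 = 4.510
Maximum at c = 10 (4.800 weaned pups).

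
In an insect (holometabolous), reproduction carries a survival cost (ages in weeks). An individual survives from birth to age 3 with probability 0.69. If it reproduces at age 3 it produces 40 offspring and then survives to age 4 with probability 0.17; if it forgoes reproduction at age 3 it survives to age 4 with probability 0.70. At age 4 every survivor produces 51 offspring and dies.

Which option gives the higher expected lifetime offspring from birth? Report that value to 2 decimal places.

33.58

breed at age 3: R₀ = 0.69 × (40 + 0.17 × 51) = 0.69 × 48.6700 = 33.5823
delay to age 4: R₀ = 0.69 × (0.70 × 51) = 0.69 × 35.7000 = 24.6330
Higher: breed at age 3 (33.5823).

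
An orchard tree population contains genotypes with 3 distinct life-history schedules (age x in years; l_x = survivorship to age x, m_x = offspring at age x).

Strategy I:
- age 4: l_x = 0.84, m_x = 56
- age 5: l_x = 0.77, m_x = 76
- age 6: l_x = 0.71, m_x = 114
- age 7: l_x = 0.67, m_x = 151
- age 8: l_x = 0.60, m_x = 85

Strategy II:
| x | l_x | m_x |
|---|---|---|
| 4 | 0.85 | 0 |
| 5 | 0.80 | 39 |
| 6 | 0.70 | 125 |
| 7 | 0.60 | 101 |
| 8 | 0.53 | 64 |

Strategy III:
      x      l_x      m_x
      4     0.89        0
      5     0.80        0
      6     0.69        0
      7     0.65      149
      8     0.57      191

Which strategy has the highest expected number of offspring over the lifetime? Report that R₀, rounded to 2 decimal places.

Strategy I: R₀ = 0.84×56 + 0.77×76 + 0.71×114 + 0.67×151 + 0.60×85 = 338.6700
Strategy II: R₀ = 0.85×0 + 0.80×39 + 0.70×125 + 0.60×101 + 0.53×64 = 213.2200
Strategy III: R₀ = 0.89×0 + 0.80×0 + 0.69×0 + 0.65×149 + 0.57×191 = 205.7200
Highest R₀: strategy I with 338.6700.

338.67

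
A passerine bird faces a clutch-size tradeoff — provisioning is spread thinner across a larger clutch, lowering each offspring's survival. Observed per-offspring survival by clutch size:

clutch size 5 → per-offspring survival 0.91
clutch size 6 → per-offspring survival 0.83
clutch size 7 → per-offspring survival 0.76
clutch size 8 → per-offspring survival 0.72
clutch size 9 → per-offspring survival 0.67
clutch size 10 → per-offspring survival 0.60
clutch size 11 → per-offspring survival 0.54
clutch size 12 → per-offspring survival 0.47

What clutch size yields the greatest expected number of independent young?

Expected independent young = c × s(c):
  c=5: 5 × 0.91 = 4.550
  c=6: 6 × 0.83 = 4.980
  c=7: 7 × 0.76 = 5.320
  c=8: 8 × 0.72 = 5.760
  c=9: 9 × 0.67 = 6.030
  c=10: 10 × 0.60 = 6.000
  c=11: 11 × 0.54 = 5.940
  c=12: 12 × 0.47 = 5.640
Maximum at c = 9 (6.030 independent young).

9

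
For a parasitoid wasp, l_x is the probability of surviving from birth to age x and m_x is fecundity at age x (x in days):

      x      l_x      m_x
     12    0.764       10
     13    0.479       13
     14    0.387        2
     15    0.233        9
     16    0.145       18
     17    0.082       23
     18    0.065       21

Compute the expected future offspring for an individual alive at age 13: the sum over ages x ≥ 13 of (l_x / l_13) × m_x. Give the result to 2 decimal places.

l_13 = 0.479. Conditional survival from age 13 to x is l_x / l_13.
  x=13: (0.479/0.479) × 13 = 13.0000
  x=14: (0.387/0.479) × 2 = 1.6159
  x=15: (0.233/0.479) × 9 = 4.3779
  x=16: (0.145/0.479) × 18 = 5.4489
  x=17: (0.082/0.479) × 23 = 3.9374
  x=18: (0.065/0.479) × 21 = 2.8497
Sum = 13.0000 + 1.6159 + 4.3779 + 5.4489 + 3.9374 + 2.8497 = 31.2296

31.23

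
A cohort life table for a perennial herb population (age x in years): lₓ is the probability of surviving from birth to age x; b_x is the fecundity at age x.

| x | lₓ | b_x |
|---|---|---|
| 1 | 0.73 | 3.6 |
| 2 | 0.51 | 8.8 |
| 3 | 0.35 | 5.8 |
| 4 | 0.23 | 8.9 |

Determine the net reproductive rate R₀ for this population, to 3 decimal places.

R₀ = Σ lₓ b_x:
  age 1: 0.73 × 3.6 = 2.6280
  age 2: 0.51 × 8.8 = 4.4880
  age 3: 0.35 × 5.8 = 2.0300
  age 4: 0.23 × 8.9 = 2.0470
R₀ = 2.6280 + 4.4880 + 2.0300 + 2.0470 = 11.1930

11.193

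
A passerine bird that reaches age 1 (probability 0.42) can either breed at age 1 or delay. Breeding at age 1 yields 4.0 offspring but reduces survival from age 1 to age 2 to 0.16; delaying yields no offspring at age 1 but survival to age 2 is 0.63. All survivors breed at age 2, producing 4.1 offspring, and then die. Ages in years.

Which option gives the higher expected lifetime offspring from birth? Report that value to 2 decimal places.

breed at age 1: R₀ = 0.42 × (4.0 + 0.16 × 4.1) = 0.42 × 4.6560 = 1.9555
delay to age 2: R₀ = 0.42 × (0.63 × 4.1) = 0.42 × 2.5830 = 1.0849
Higher: breed at age 1 (1.9555).

1.96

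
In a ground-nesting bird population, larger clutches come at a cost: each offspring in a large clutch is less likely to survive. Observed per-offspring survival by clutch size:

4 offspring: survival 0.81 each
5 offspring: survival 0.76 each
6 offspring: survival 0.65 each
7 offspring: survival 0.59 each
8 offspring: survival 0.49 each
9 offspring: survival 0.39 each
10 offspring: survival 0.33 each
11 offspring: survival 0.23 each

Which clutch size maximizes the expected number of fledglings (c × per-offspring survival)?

Expected fledglings = c × s(c):
  c=4: 4 × 0.81 = 3.240
  c=5: 5 × 0.76 = 3.800
  c=6: 6 × 0.65 = 3.900
  c=7: 7 × 0.59 = 4.130
  c=8: 8 × 0.49 = 3.920
  c=9: 9 × 0.39 = 3.510
  c=10: 10 × 0.33 = 3.300
  c=11: 11 × 0.23 = 2.530
Maximum at c = 7 (4.130 fledglings).

7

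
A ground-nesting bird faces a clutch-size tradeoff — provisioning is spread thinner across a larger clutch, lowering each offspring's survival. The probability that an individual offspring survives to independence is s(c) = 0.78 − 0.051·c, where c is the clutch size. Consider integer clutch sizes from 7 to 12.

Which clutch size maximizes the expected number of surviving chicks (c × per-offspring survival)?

Expected surviving chicks = c × s(c):
  c=7: 7 × 0.423 = 2.961
  c=8: 8 × 0.372 = 2.976
  c=9: 9 × 0.321 = 2.889
  c=10: 10 × 0.270 = 2.700
  c=11: 11 × 0.219 = 2.409
  c=12: 12 × 0.168 = 2.016
Maximum at c = 8 (2.976 surviving chicks).

8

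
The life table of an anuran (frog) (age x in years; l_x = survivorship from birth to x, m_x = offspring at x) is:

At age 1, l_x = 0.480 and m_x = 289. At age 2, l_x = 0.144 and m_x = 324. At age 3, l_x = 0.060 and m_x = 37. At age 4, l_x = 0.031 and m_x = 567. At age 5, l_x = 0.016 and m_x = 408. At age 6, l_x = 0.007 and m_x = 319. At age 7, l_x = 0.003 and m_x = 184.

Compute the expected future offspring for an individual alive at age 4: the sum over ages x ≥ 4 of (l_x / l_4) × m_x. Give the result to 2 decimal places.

867.42

l_4 = 0.031. Conditional survival from age 4 to x is l_x / l_4.
  x=4: (0.031/0.031) × 567 = 567.0000
  x=5: (0.016/0.031) × 408 = 210.5806
  x=6: (0.007/0.031) × 319 = 72.0323
  x=7: (0.003/0.031) × 184 = 17.8065
Sum = 567.0000 + 210.5806 + 72.0323 + 17.8065 = 867.4194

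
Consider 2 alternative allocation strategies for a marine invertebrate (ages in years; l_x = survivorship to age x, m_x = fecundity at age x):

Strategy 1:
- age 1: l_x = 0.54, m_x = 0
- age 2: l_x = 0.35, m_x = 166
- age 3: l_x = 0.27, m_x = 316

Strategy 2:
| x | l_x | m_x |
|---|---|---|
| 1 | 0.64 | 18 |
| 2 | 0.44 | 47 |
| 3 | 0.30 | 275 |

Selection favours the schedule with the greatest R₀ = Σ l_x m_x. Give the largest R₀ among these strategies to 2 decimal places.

143.42

Strategy 1: R₀ = 0.54×0 + 0.35×166 + 0.27×316 = 143.4200
Strategy 2: R₀ = 0.64×18 + 0.44×47 + 0.30×275 = 114.7000
Highest R₀: strategy 1 with 143.4200.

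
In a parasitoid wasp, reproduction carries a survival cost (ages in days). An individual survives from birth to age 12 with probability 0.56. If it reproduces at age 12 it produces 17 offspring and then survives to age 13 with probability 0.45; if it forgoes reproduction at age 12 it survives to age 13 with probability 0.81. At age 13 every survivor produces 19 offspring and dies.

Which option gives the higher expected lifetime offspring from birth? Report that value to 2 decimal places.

14.31

breed at age 12: R₀ = 0.56 × (17 + 0.45 × 19) = 0.56 × 25.5500 = 14.3080
delay to age 13: R₀ = 0.56 × (0.81 × 19) = 0.56 × 15.3900 = 8.6184
Higher: breed at age 12 (14.3080).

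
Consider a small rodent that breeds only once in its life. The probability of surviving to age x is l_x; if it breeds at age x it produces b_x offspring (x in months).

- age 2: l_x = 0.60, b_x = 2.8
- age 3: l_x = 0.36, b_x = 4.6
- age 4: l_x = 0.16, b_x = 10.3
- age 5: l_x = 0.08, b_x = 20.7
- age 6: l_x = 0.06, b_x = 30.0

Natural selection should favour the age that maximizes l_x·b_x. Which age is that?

6

Expected offspring if breeding at age x = l_x × b_x:
  age 2: 0.60 × 2.8 = 1.680
  age 3: 0.36 × 4.6 = 1.656
  age 4: 0.16 × 10.3 = 1.648
  age 5: 0.08 × 20.7 = 1.656
  age 6: 0.06 × 30.0 = 1.800
Maximum at age 6 (1.800).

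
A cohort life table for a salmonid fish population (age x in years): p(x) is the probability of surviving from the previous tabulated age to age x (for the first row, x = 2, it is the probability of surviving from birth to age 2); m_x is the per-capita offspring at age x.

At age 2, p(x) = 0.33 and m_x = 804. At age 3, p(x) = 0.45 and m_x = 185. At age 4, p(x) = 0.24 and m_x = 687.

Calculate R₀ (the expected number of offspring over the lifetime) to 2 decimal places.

Survivorship from birth: l_x = p_2·p_3·…·p_x.
  l_2 = 0.33000
  l_3 = 0.14850
  l_4 = 0.03564
R₀ = Σ l_x m_x:
  age 2: 0.33000 × 804 = 265.3200
  age 3: 0.14850 × 185 = 27.4725
  age 4: 0.03564 × 687 = 24.4847
R₀ = 265.3200 + 27.4725 + 24.4847 = 317.2772

317.28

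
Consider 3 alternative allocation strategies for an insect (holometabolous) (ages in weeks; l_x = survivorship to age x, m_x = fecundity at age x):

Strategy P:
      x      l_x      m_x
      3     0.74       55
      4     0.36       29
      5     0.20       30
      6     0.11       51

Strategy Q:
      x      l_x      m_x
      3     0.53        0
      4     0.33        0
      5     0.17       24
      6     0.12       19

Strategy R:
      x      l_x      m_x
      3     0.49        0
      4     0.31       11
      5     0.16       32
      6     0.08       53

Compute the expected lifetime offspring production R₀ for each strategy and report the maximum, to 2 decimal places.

62.75

Strategy P: R₀ = 0.74×55 + 0.36×29 + 0.20×30 + 0.11×51 = 62.7500
Strategy Q: R₀ = 0.53×0 + 0.33×0 + 0.17×24 + 0.12×19 = 6.3600
Strategy R: R₀ = 0.49×0 + 0.31×11 + 0.16×32 + 0.08×53 = 12.7700
Highest R₀: strategy P with 62.7500.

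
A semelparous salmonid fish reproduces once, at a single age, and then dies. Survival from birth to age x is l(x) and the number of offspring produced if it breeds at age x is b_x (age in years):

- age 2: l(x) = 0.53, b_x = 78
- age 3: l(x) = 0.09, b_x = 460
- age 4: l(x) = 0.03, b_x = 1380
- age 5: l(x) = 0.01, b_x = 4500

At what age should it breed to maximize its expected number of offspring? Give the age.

Expected offspring if breeding at age x = l(x) × b_x:
  age 2: 0.53 × 78 = 41.340
  age 3: 0.09 × 460 = 41.400
  age 4: 0.03 × 1380 = 41.400
  age 5: 0.01 × 4500 = 45.000
Maximum at age 5 (45.000).

5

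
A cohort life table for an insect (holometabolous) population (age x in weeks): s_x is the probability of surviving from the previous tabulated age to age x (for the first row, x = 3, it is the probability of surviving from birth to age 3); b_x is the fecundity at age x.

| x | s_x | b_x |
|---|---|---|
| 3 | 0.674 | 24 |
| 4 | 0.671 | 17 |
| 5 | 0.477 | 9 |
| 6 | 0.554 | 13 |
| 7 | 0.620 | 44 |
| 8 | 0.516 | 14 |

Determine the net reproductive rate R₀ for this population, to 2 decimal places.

31.16

Survivorship from birth: l_x = s_3·s_4·…·s_x.
  l_3 = 0.67400
  l_4 = 0.45225
  l_5 = 0.21573
  l_6 = 0.11951
  l_7 = 0.07410
  l_8 = 0.03823
R₀ = Σ l_x b_x:
  age 3: 0.67400 × 24 = 16.1760
  age 4: 0.45225 × 17 = 7.6883
  age 5: 0.21573 × 9 = 1.9416
  age 6: 0.11951 × 13 = 1.5536
  age 7: 0.07410 × 44 = 3.2604
  age 8: 0.03823 × 14 = 0.5352
R₀ = 16.1760 + 7.6883 + 1.9416 + 1.5536 + 3.2604 + 0.5352 = 31.1551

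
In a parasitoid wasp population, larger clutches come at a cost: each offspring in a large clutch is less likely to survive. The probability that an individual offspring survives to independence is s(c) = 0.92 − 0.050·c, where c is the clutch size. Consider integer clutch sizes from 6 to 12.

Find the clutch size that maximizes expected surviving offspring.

9

Expected surviving offspring = c × s(c):
  c=6: 6 × 0.620 = 3.720
  c=7: 7 × 0.570 = 3.990
  c=8: 8 × 0.520 = 4.160
  c=9: 9 × 0.470 = 4.230
  c=10: 10 × 0.420 = 4.200
  c=11: 11 × 0.370 = 4.070
  c=12: 12 × 0.320 = 3.840
Maximum at c = 9 (4.230 surviving offspring).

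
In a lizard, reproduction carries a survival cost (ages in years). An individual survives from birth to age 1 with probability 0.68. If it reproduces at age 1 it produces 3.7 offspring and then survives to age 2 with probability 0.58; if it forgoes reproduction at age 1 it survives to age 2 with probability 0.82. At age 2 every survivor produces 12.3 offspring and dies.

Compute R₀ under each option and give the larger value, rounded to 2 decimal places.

breed at age 1: R₀ = 0.68 × (3.7 + 0.58 × 12.3) = 0.68 × 10.8340 = 7.3671
delay to age 2: R₀ = 0.68 × (0.82 × 12.3) = 0.68 × 10.0860 = 6.8585
Higher: breed at age 1 (7.3671).

7.37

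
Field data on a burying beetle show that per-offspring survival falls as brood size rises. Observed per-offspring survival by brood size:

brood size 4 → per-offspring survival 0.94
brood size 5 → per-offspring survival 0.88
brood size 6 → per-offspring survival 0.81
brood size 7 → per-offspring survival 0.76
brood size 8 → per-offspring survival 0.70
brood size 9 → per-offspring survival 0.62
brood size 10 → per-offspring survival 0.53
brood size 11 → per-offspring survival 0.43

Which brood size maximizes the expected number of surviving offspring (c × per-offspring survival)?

8

Expected surviving offspring = c × s(c):
  c=4: 4 × 0.94 = 3.760
  c=5: 5 × 0.88 = 4.400
  c=6: 6 × 0.81 = 4.860
  c=7: 7 × 0.76 = 5.320
  c=8: 8 × 0.70 = 5.600
  c=9: 9 × 0.62 = 5.580
  c=10: 10 × 0.53 = 5.300
  c=11: 11 × 0.43 = 4.730
Maximum at c = 8 (5.600 surviving offspring).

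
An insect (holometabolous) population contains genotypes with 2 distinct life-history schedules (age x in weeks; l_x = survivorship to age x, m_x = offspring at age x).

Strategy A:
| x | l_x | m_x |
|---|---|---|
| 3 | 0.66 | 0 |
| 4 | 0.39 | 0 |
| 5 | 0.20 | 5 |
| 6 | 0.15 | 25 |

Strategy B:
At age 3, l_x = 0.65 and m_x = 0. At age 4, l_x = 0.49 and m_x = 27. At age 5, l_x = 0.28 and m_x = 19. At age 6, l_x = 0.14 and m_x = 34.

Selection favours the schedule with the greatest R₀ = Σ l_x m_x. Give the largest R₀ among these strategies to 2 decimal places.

23.31

Strategy A: R₀ = 0.66×0 + 0.39×0 + 0.20×5 + 0.15×25 = 4.7500
Strategy B: R₀ = 0.65×0 + 0.49×27 + 0.28×19 + 0.14×34 = 23.3100
Highest R₀: strategy B with 23.3100.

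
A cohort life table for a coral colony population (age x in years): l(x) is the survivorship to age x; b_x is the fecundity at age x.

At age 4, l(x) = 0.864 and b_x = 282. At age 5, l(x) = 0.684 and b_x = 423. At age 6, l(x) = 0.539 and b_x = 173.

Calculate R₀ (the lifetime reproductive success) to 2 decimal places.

626.23

R₀ = Σ l(x) b_x:
  age 4: 0.864 × 282 = 243.6480
  age 5: 0.684 × 423 = 289.3320
  age 6: 0.539 × 173 = 93.2470
R₀ = 243.6480 + 289.3320 + 93.2470 = 626.2270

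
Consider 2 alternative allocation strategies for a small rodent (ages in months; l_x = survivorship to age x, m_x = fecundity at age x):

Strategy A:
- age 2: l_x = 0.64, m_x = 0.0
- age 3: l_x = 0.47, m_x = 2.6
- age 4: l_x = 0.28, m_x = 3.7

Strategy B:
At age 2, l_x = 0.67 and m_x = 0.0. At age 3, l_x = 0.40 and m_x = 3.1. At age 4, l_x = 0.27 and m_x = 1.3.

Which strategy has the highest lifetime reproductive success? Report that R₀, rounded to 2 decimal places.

Strategy A: R₀ = 0.64×0.0 + 0.47×2.6 + 0.28×3.7 = 2.2580
Strategy B: R₀ = 0.67×0.0 + 0.40×3.1 + 0.27×1.3 = 1.5910
Highest R₀: strategy A with 2.2580.

2.26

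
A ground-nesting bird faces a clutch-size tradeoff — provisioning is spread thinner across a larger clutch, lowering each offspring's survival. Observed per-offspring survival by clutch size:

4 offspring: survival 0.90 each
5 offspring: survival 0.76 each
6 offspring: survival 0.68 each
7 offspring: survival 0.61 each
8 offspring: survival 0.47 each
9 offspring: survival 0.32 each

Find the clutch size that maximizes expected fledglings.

7

Expected fledglings = c × s(c):
  c=4: 4 × 0.90 = 3.600
  c=5: 5 × 0.76 = 3.800
  c=6: 6 × 0.68 = 4.080
  c=7: 7 × 0.61 = 4.270
  c=8: 8 × 0.47 = 3.760
  c=9: 9 × 0.32 = 2.880
Maximum at c = 7 (4.270 fledglings).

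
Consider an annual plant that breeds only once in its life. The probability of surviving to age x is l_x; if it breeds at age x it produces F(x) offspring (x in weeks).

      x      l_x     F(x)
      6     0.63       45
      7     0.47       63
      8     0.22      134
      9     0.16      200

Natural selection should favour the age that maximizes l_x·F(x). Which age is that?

Expected offspring if breeding at age x = l_x × F(x):
  age 6: 0.63 × 45 = 28.350
  age 7: 0.47 × 63 = 29.610
  age 8: 0.22 × 134 = 29.480
  age 9: 0.16 × 200 = 32.000
Maximum at age 9 (32.000).

9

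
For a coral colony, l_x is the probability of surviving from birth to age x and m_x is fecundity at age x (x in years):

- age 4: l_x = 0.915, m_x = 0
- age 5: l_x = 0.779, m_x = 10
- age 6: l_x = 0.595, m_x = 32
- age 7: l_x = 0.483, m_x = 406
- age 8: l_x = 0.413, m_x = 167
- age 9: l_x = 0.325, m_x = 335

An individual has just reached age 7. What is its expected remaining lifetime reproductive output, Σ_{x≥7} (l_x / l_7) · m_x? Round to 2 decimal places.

774.21

l_7 = 0.483. Conditional survival from age 7 to x is l_x / l_7.
  x=7: (0.483/0.483) × 406 = 406.0000
  x=8: (0.413/0.483) × 167 = 142.7971
  x=9: (0.325/0.483) × 335 = 225.4141
Sum = 406.0000 + 142.7971 + 225.4141 = 774.2112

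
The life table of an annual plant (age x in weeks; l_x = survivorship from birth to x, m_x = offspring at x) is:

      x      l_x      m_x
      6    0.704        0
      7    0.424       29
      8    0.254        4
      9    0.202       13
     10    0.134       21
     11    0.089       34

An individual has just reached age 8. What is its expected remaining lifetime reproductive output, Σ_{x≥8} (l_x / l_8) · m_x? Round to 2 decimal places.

37.33

l_8 = 0.254. Conditional survival from age 8 to x is l_x / l_8.
  x=8: (0.254/0.254) × 4 = 4.0000
  x=9: (0.202/0.254) × 13 = 10.3386
  x=10: (0.134/0.254) × 21 = 11.0787
  x=11: (0.089/0.254) × 34 = 11.9134
Sum = 4.0000 + 10.3386 + 11.0787 + 11.9134 = 37.3307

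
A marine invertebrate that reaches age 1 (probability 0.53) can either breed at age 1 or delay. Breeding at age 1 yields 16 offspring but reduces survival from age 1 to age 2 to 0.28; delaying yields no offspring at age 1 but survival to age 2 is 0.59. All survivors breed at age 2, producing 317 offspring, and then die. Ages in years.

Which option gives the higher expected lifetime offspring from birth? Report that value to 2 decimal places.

99.13

breed at age 1: R₀ = 0.53 × (16 + 0.28 × 317) = 0.53 × 104.7600 = 55.5228
delay to age 2: R₀ = 0.53 × (0.59 × 317) = 0.53 × 187.0300 = 99.1259
Higher: delay to age 2 (99.1259).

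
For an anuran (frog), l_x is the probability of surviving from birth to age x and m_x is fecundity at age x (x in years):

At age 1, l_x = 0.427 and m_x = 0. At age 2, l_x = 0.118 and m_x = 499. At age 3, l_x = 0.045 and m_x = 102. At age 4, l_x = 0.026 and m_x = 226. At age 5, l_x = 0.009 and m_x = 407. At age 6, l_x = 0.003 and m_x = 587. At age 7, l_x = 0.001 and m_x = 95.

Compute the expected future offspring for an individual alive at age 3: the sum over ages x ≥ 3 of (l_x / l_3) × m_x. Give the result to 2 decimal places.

l_3 = 0.045. Conditional survival from age 3 to x is l_x / l_3.
  x=3: (0.045/0.045) × 102 = 102.0000
  x=4: (0.026/0.045) × 226 = 130.5778
  x=5: (0.009/0.045) × 407 = 81.4000
  x=6: (0.003/0.045) × 587 = 39.1333
  x=7: (0.001/0.045) × 95 = 2.1111
Sum = 102.0000 + 130.5778 + 81.4000 + 39.1333 + 2.1111 = 355.2222

355.22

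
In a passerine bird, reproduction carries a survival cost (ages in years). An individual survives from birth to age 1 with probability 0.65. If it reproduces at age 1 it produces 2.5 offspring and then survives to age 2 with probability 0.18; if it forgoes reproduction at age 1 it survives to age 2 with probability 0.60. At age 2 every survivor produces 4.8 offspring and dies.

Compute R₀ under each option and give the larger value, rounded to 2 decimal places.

2.19

breed at age 1: R₀ = 0.65 × (2.5 + 0.18 × 4.8) = 0.65 × 3.3640 = 2.1866
delay to age 2: R₀ = 0.65 × (0.60 × 4.8) = 0.65 × 2.8800 = 1.8720
Higher: breed at age 1 (2.1866).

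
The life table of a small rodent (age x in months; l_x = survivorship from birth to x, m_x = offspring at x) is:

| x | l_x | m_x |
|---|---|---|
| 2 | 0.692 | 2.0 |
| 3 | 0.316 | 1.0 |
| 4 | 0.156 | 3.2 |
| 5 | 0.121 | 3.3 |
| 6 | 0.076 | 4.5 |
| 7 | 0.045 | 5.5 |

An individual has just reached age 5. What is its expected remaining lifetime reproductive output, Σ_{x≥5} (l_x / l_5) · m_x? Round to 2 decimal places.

8.17

l_5 = 0.121. Conditional survival from age 5 to x is l_x / l_5.
  x=5: (0.121/0.121) × 3.3 = 3.3000
  x=6: (0.076/0.121) × 4.5 = 2.8264
  x=7: (0.045/0.121) × 5.5 = 2.0455
Sum = 3.3000 + 2.8264 + 2.0455 = 8.1719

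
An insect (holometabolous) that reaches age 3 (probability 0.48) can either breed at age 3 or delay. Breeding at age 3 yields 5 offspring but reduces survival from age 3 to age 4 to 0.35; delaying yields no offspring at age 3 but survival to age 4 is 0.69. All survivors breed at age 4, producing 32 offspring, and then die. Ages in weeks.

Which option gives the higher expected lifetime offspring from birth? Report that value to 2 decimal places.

10.60

breed at age 3: R₀ = 0.48 × (5 + 0.35 × 32) = 0.48 × 16.2000 = 7.7760
delay to age 4: R₀ = 0.48 × (0.69 × 32) = 0.48 × 22.0800 = 10.5984
Higher: delay to age 4 (10.5984).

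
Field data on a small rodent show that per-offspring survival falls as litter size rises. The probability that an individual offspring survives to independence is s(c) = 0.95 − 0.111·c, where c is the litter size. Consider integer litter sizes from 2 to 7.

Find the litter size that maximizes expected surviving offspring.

Expected surviving offspring = c × s(c):
  c=2: 2 × 0.728 = 1.456
  c=3: 3 × 0.617 = 1.851
  c=4: 4 × 0.506 = 2.024
  c=5: 5 × 0.395 = 1.975
  c=6: 6 × 0.284 = 1.704
  c=7: 7 × 0.173 = 1.211
Maximum at c = 4 (2.024 surviving offspring).

4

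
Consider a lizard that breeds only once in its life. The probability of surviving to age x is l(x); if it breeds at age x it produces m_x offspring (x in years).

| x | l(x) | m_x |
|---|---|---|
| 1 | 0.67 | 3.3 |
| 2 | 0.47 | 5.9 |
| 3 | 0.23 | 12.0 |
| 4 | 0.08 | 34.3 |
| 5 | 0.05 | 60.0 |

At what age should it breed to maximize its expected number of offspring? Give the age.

5

Expected offspring if breeding at age x = l(x) × m_x:
  age 1: 0.67 × 3.3 = 2.211
  age 2: 0.47 × 5.9 = 2.773
  age 3: 0.23 × 12.0 = 2.760
  age 4: 0.08 × 34.3 = 2.744
  age 5: 0.05 × 60.0 = 3.000
Maximum at age 5 (3.000).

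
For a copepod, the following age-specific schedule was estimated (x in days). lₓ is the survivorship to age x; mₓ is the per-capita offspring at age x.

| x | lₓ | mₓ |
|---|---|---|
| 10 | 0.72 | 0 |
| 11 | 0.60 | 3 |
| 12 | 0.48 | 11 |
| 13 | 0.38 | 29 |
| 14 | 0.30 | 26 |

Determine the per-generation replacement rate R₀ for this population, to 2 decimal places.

R₀ = Σ lₓ mₓ:
  age 10: 0.72 × 0 = 0.0000
  age 11: 0.60 × 3 = 1.8000
  age 12: 0.48 × 11 = 5.2800
  age 13: 0.38 × 29 = 11.0200
  age 14: 0.30 × 26 = 7.8000
R₀ = 0.0000 + 1.8000 + 5.2800 + 11.0200 + 7.8000 = 25.9000

25.90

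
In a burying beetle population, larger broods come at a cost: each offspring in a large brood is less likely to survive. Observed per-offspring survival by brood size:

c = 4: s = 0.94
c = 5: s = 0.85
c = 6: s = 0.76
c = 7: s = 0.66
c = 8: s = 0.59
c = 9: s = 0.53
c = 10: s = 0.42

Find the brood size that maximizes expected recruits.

Expected recruits = c × s(c):
  c=4: 4 × 0.94 = 3.760
  c=5: 5 × 0.85 = 4.250
  c=6: 6 × 0.76 = 4.560
  c=7: 7 × 0.66 = 4.620
  c=8: 8 × 0.59 = 4.720
  c=9: 9 × 0.53 = 4.770
  c=10: 10 × 0.42 = 4.200
Maximum at c = 9 (4.770 recruits).

9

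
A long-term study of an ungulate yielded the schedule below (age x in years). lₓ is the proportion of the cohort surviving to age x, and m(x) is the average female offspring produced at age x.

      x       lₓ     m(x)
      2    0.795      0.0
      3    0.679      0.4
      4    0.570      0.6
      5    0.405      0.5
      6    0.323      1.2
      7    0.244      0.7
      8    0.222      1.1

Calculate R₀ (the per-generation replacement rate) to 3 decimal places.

1.619

R₀ = Σ lₓ m(x):
  age 2: 0.795 × 0.0 = 0.0000
  age 3: 0.679 × 0.4 = 0.2716
  age 4: 0.570 × 0.6 = 0.3420
  age 5: 0.405 × 0.5 = 0.2025
  age 6: 0.323 × 1.2 = 0.3876
  age 7: 0.244 × 0.7 = 0.1708
  age 8: 0.222 × 1.1 = 0.2442
R₀ = 0.0000 + 0.2716 + 0.3420 + 0.2025 + 0.3876 + 0.1708 + 0.2442 = 1.6187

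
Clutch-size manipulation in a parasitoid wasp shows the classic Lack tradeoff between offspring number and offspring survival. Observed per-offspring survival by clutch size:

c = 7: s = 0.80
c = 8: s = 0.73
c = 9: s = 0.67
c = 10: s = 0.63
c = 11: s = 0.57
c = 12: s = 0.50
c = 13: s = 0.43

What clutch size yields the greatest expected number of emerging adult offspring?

10

Expected emerging adult offspring = c × s(c):
  c=7: 7 × 0.80 = 5.600
  c=8: 8 × 0.73 = 5.840
  c=9: 9 × 0.67 = 6.030
  c=10: 10 × 0.63 = 6.300
  c=11: 11 × 0.57 = 6.270
  c=12: 12 × 0.50 = 6.000
  c=13: 13 × 0.43 = 5.590
Maximum at c = 10 (6.300 emerging adult offspring).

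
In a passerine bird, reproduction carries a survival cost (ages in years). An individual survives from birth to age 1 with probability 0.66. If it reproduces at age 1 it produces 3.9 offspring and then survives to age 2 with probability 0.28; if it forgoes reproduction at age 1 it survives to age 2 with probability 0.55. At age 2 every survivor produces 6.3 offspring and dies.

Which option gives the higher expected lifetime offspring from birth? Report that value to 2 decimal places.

3.74

breed at age 1: R₀ = 0.66 × (3.9 + 0.28 × 6.3) = 0.66 × 5.6640 = 3.7382
delay to age 2: R₀ = 0.66 × (0.55 × 6.3) = 0.66 × 3.4650 = 2.2869
Higher: breed at age 1 (3.7382).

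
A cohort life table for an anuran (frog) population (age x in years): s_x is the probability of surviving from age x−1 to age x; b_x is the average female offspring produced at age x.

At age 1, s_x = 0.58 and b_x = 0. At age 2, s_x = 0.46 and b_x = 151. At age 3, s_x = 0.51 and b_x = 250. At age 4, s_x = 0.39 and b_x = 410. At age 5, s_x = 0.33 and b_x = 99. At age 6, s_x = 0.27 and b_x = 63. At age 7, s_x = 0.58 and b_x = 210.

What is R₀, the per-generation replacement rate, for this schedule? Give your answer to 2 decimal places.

Survivorship from birth: l_x = s_1·s_2·…·s_x.
  l_1 = 0.58000
  l_2 = 0.26680
  l_3 = 0.13607
  l_4 = 0.05307
  l_5 = 0.01751
  l_6 = 0.00473
  l_7 = 0.00274
R₀ = Σ l_x b_x:
  age 1: 0.58000 × 0 = 0.0000
  age 2: 0.26680 × 151 = 40.2868
  age 3: 0.13607 × 250 = 34.0175
  age 4: 0.05307 × 410 = 21.7587
  age 5: 0.01751 × 99 = 1.7335
  age 6: 0.00473 × 63 = 0.2980
  age 7: 0.00274 × 210 = 0.5754
R₀ = 0.0000 + 40.2868 + 34.0175 + 21.7587 + 1.7335 + 0.2980 + 0.5754 = 98.6699

98.67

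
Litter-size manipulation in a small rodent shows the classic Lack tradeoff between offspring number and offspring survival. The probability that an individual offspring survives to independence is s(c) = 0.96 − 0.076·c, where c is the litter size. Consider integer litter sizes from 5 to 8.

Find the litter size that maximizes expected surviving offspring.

Expected surviving offspring = c × s(c):
  c=5: 5 × 0.580 = 2.900
  c=6: 6 × 0.504 = 3.024
  c=7: 7 × 0.428 = 2.996
  c=8: 8 × 0.352 = 2.816
Maximum at c = 6 (3.024 surviving offspring).

6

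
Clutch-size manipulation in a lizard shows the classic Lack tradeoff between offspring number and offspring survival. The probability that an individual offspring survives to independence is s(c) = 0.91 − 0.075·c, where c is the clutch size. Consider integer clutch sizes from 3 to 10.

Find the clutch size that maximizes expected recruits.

6

Expected recruits = c × s(c):
  c=3: 3 × 0.685 = 2.055
  c=4: 4 × 0.610 = 2.440
  c=5: 5 × 0.535 = 2.675
  c=6: 6 × 0.460 = 2.760
  c=7: 7 × 0.385 = 2.695
  c=8: 8 × 0.310 = 2.480
  c=9: 9 × 0.235 = 2.115
  c=10: 10 × 0.160 = 1.600
Maximum at c = 6 (2.760 recruits).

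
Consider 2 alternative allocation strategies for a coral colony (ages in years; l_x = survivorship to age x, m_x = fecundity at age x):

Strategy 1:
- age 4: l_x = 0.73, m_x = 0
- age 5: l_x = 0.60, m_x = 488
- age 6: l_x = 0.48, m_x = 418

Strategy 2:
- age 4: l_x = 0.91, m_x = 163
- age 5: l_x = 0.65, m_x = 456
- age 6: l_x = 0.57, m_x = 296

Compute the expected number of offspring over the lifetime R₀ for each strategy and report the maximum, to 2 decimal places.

Strategy 1: R₀ = 0.73×0 + 0.60×488 + 0.48×418 = 493.4400
Strategy 2: R₀ = 0.91×163 + 0.65×456 + 0.57×296 = 613.4500
Highest R₀: strategy 2 with 613.4500.

613.45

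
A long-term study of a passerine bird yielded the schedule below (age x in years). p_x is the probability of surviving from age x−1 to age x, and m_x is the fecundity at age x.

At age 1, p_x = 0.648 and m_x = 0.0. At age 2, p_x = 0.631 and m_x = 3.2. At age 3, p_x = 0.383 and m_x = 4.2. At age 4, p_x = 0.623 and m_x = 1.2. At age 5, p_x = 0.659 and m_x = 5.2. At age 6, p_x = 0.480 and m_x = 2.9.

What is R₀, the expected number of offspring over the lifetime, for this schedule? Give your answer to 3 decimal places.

2.507

Survivorship from birth: l_x = p_1·p_2·…·p_x.
  l_1 = 0.64800
  l_2 = 0.40889
  l_3 = 0.15660
  l_4 = 0.09756
  l_5 = 0.06429
  l_6 = 0.03086
R₀ = Σ l_x m_x:
  age 1: 0.64800 × 0.0 = 0.0000
  age 2: 0.40889 × 3.2 = 1.3084
  age 3: 0.15660 × 4.2 = 0.6577
  age 4: 0.09756 × 1.2 = 0.1171
  age 5: 0.06429 × 5.2 = 0.3343
  age 6: 0.03086 × 2.9 = 0.0895
R₀ = 0.0000 + 1.3084 + 0.6577 + 0.1171 + 0.3343 + 0.0895 = 2.5070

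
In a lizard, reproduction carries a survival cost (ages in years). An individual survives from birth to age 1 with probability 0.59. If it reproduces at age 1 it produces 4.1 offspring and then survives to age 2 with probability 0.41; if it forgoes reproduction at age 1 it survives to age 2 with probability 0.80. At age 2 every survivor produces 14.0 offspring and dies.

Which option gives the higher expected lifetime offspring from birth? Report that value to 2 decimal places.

6.61

breed at age 1: R₀ = 0.59 × (4.1 + 0.41 × 14.0) = 0.59 × 9.8400 = 5.8056
delay to age 2: R₀ = 0.59 × (0.80 × 14.0) = 0.59 × 11.2000 = 6.6080
Higher: delay to age 2 (6.6080).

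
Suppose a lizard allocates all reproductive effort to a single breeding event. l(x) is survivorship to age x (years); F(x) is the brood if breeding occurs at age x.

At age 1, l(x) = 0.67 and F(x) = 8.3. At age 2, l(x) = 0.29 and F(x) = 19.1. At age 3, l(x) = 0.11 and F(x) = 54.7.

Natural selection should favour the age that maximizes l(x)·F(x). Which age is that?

Expected offspring if breeding at age x = l(x) × F(x):
  age 1: 0.67 × 8.3 = 5.561
  age 2: 0.29 × 19.1 = 5.539
  age 3: 0.11 × 54.7 = 6.017
Maximum at age 3 (6.017).

3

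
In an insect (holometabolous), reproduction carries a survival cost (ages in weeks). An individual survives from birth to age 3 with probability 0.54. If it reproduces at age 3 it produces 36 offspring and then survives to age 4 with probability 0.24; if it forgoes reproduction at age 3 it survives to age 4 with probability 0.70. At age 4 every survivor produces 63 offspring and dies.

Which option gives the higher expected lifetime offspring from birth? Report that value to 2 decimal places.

27.60

breed at age 3: R₀ = 0.54 × (36 + 0.24 × 63) = 0.54 × 51.1200 = 27.6048
delay to age 4: R₀ = 0.54 × (0.70 × 63) = 0.54 × 44.1000 = 23.8140
Higher: breed at age 3 (27.6048).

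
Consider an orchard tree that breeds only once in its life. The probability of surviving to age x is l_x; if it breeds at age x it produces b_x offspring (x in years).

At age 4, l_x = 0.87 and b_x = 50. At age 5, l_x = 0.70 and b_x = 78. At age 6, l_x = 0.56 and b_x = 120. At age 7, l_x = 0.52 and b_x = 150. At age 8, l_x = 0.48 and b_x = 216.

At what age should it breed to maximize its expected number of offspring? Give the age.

8

Expected offspring if breeding at age x = l_x × b_x:
  age 4: 0.87 × 50 = 43.500
  age 5: 0.70 × 78 = 54.600
  age 6: 0.56 × 120 = 67.200
  age 7: 0.52 × 150 = 78.000
  age 8: 0.48 × 216 = 103.680
Maximum at age 8 (103.680).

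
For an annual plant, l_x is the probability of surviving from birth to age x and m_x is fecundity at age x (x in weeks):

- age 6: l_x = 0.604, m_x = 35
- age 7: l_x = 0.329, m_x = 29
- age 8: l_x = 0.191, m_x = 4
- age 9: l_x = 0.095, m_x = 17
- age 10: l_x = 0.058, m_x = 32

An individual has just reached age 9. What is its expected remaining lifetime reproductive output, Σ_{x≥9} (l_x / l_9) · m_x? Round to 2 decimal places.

l_9 = 0.095. Conditional survival from age 9 to x is l_x / l_9.
  x=9: (0.095/0.095) × 17 = 17.0000
  x=10: (0.058/0.095) × 32 = 19.5368
Sum = 17.0000 + 19.5368 = 36.5368

36.54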